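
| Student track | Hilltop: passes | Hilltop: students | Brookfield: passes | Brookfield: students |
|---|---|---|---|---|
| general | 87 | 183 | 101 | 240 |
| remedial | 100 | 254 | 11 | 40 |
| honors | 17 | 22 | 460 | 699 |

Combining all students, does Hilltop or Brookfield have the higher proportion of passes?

General: Hilltop 87/183 = 47.5%, Brookfield 101/240 = 42.1% → Hilltop
Remedial: Hilltop 100/254 = 39.4%, Brookfield 11/40 = 27.5% → Hilltop
Honors: Hilltop 17/22 = 77.3%, Brookfield 460/699 = 65.8% → Hilltop
Overall: Hilltop 204/459 = 44.4%, Brookfield 572/979 = 58.4% → Brookfield
(Hilltop wins every student group but Brookfield wins overall — Hilltop's students skew toward the low-rate remedial group.)

Brookfield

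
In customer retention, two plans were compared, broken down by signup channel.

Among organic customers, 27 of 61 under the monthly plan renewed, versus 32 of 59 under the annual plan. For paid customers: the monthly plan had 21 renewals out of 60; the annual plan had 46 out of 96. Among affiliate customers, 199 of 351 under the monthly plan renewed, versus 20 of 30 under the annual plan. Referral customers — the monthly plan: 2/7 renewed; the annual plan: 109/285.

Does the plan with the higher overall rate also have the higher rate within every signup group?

No

Organic: the monthly plan 27/61 = 44.3%, the annual plan 32/59 = 54.2% → the annual plan
Paid: the monthly plan 21/60 = 35.0%, the annual plan 46/96 = 47.9% → the annual plan
Affiliate: the monthly plan 199/351 = 56.7%, the annual plan 20/30 = 66.7% → the annual plan
Referral: the monthly plan 2/7 = 28.6%, the annual plan 109/285 = 38.2% → the annual plan
Overall: the monthly plan 249/479 = 52.0%, the annual plan 207/470 = 44.0% → the monthly plan
The annual plan wins each signup group but the monthly plan wins overall — the comparison reverses. The annual plan's customers skew toward referral, which has a lower base rate.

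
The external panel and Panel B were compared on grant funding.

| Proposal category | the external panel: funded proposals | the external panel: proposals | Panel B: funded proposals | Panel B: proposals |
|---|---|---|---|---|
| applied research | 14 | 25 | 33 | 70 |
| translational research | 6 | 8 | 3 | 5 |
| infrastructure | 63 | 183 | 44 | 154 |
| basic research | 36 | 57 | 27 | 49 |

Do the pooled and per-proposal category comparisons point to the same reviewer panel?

Applied research: the external panel 14/25 = 56.0%, Panel B 33/70 = 47.1% → the external panel
Translational research: the external panel 6/8 = 75.0%, Panel B 3/5 = 60.0% → the external panel
Infrastructure: the external panel 63/183 = 34.4%, Panel B 44/154 = 28.6% → the external panel
Basic research: the external panel 36/57 = 63.2%, Panel B 27/49 = 55.1% → the external panel
Overall: the external panel 119/273 = 43.6%, Panel B 107/278 = 38.5% → the external panel
The external panel wins overall and in every proposal group — no reversal.

Yes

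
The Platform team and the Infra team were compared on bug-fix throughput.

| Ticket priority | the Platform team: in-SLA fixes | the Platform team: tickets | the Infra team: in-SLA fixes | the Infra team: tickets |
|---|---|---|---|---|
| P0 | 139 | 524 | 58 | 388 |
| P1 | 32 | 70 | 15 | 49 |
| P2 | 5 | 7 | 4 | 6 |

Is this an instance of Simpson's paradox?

P0: the Platform team 139/524 = 26.5%, the Infra team 58/388 = 14.9% → the Platform team
P1: the Platform team 32/70 = 45.7%, the Infra team 15/49 = 30.6% → the Platform team
P2: the Platform team 5/7 = 71.4%, the Infra team 4/6 = 66.7% → the Platform team
Overall: the Platform team 176/601 = 29.3%, the Infra team 77/443 = 17.4% → the Platform team
The Platform team wins overall and in every ticket group — no reversal.

No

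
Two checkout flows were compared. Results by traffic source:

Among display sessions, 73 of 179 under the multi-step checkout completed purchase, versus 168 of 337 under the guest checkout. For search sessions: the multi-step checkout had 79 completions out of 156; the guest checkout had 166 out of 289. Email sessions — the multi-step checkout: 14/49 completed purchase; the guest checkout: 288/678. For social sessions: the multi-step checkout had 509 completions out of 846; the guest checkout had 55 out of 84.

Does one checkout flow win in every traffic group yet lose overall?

Display: the multi-step checkout 73/179 = 40.8%, the guest checkout 168/337 = 49.9% → the guest checkout
Search: the multi-step checkout 79/156 = 50.6%, the guest checkout 166/289 = 57.4% → the guest checkout
Email: the multi-step checkout 14/49 = 28.6%, the guest checkout 288/678 = 42.5% → the guest checkout
Social: the multi-step checkout 509/846 = 60.2%, the guest checkout 55/84 = 65.5% → the guest checkout
Overall: the multi-step checkout 675/1230 = 54.9%, the guest checkout 677/1388 = 48.8% → the multi-step checkout
The guest checkout wins each traffic group but the multi-step checkout wins overall — the comparison reverses. The guest checkout's sessions skew toward email, which has a lower base rate.

Yes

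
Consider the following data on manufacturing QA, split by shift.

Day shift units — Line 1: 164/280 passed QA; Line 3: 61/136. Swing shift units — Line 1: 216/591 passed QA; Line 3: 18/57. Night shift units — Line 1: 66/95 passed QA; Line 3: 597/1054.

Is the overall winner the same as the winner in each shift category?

No

Day shift: Line 1 164/280 = 58.6%, Line 3 61/136 = 44.9% → Line 1
Swing shift: Line 1 216/591 = 36.5%, Line 3 18/57 = 31.6% → Line 1
Night shift: Line 1 66/95 = 69.5%, Line 3 597/1054 = 56.6% → Line 1
Overall: Line 1 446/966 = 46.2%, Line 3 676/1247 = 54.2% → Line 3
Line 1 wins each shift group but Line 3 wins overall — the comparison reverses. Line 1's units skew toward swing shift, which has a lower base rate.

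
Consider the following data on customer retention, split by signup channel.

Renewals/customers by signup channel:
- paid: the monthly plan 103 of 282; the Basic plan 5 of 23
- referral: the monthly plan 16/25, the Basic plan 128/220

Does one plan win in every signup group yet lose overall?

Paid: the monthly plan 103/282 = 36.5%, the Basic plan 5/23 = 21.7% → the monthly plan
Referral: the monthly plan 16/25 = 64.0%, the Basic plan 128/220 = 58.2% → the monthly plan
Overall: the monthly plan 119/307 = 38.8%, the Basic plan 133/243 = 54.7% → the Basic plan
The monthly plan wins each signup group but the Basic plan wins overall — the comparison reverses. The monthly plan's customers skew toward paid, which has a lower base rate.

Yes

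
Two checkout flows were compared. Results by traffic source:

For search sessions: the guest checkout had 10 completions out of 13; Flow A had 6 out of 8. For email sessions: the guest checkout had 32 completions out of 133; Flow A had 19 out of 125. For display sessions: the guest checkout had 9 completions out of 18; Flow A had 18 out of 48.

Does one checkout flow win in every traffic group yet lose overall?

Search: the guest checkout 10/13 = 76.9%, Flow A 6/8 = 75.0% → the guest checkout
Email: the guest checkout 32/133 = 24.1%, Flow A 19/125 = 15.2% → the guest checkout
Display: the guest checkout 9/18 = 50.0%, Flow A 18/48 = 37.5% → the guest checkout
Overall: the guest checkout 51/164 = 31.1%, Flow A 43/181 = 23.8% → the guest checkout
The guest checkout wins overall and in every traffic group — no reversal.

No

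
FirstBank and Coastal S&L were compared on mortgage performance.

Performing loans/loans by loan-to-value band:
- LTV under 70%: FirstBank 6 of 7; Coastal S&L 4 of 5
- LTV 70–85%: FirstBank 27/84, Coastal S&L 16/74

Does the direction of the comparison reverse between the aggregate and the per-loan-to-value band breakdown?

No

LTV under 70%: FirstBank 6/7 = 85.7%, Coastal S&L 4/5 = 80.0% → FirstBank
LTV 70–85%: FirstBank 27/84 = 32.1%, Coastal S&L 16/74 = 21.6% → FirstBank
Overall: FirstBank 33/91 = 36.3%, Coastal S&L 20/79 = 25.3% → FirstBank
FirstBank wins overall and in every loan-to-value group — no reversal.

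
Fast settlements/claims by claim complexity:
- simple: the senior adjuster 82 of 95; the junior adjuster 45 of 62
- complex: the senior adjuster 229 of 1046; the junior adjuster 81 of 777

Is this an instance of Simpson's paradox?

Simple: the senior adjuster 82/95 = 86.3%, the junior adjuster 45/62 = 72.6% → the senior adjuster
Complex: the senior adjuster 229/1046 = 21.9%, the junior adjuster 81/777 = 10.4% → the senior adjuster
Overall: the senior adjuster 311/1141 = 27.3%, the junior adjuster 126/839 = 15.0% → the senior adjuster
The senior adjuster wins overall and in every claim group — no reversal.

No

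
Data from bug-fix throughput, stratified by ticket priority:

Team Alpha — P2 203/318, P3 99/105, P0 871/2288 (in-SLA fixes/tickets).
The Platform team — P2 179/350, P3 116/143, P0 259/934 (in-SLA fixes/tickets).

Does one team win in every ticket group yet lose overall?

No

P2: Team Alpha 203/318 = 63.8%, the Platform team 179/350 = 51.1% → Team Alpha
P3: Team Alpha 99/105 = 94.3%, the Platform team 116/143 = 81.1% → Team Alpha
P0: Team Alpha 871/2288 = 38.1%, the Platform team 259/934 = 27.7% → Team Alpha
Overall: Team Alpha 1173/2711 = 43.3%, the Platform team 554/1427 = 38.8% → Team Alpha
Team Alpha wins overall and in every ticket group — no reversal.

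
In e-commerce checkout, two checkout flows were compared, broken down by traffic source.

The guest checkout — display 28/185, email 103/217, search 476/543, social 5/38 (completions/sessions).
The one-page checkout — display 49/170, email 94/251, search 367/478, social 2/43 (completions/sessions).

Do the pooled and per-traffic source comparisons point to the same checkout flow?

No

Display: the guest checkout 28/185 = 15.1%, the one-page checkout 49/170 = 28.8% → the one-page checkout
Email: the guest checkout 103/217 = 47.5%, the one-page checkout 94/251 = 37.5% → the guest checkout
Search: the guest checkout 476/543 = 87.7%, the one-page checkout 367/478 = 76.8% → the guest checkout
Social: the guest checkout 5/38 = 13.2%, the one-page checkout 2/43 = 4.7% → the guest checkout
Overall: the guest checkout 612/983 = 62.3%, the one-page checkout 512/942 = 54.4% → the guest checkout
Neither sweeps: the guest checkout wins 3 of 4 groups, the one-page checkout wins 1. The guest checkout wins overall but not every group — no Simpson reversal.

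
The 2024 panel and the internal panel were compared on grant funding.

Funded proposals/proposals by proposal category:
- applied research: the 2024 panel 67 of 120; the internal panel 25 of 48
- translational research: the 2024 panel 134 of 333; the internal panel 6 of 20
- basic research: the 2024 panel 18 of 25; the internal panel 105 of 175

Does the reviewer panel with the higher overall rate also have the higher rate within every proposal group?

Applied research: the 2024 panel 67/120 = 55.8%, the internal panel 25/48 = 52.1% → the 2024 panel
Translational research: the 2024 panel 134/333 = 40.2%, the internal panel 6/20 = 30.0% → the 2024 panel
Basic research: the 2024 panel 18/25 = 72.0%, the internal panel 105/175 = 60.0% → the 2024 panel
Overall: the 2024 panel 219/478 = 45.8%, the internal panel 136/243 = 56.0% → the internal panel
The 2024 panel wins each proposal group but the internal panel wins overall — the comparison reverses. The 2024 panel's proposals skew toward translational research, which has a lower base rate.

No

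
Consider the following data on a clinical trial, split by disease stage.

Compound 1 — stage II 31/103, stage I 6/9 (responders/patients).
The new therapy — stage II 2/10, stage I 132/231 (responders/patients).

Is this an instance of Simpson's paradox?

Yes

Stage II: Compound 1 31/103 = 30.1%, the new therapy 2/10 = 20.0% → Compound 1
Stage I: Compound 1 6/9 = 66.7%, the new therapy 132/231 = 57.1% → Compound 1
Overall: Compound 1 37/112 = 33.0%, the new therapy 134/241 = 55.6% → the new therapy
Compound 1 wins each disease group but the new therapy wins overall — the comparison reverses. Compound 1's patients skew toward stage II, which has a lower base rate.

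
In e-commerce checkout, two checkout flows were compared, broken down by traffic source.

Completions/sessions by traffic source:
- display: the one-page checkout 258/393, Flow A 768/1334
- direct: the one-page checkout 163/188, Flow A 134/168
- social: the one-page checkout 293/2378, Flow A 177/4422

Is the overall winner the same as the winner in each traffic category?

Display: the one-page checkout 258/393 = 65.6%, Flow A 768/1334 = 57.6% → the one-page checkout
Direct: the one-page checkout 163/188 = 86.7%, Flow A 134/168 = 79.8% → the one-page checkout
Social: the one-page checkout 293/2378 = 12.3%, Flow A 177/4422 = 4.0% → the one-page checkout
Overall: the one-page checkout 714/2959 = 24.1%, Flow A 1079/5924 = 18.2% → the one-page checkout
The one-page checkout wins overall and in every traffic group — no reversal.

Yes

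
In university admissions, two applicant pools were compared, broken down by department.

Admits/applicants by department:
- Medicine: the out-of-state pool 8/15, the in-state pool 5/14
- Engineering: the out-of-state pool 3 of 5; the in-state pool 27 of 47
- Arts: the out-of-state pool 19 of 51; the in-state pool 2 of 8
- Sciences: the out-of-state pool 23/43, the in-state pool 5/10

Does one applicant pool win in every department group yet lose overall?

Yes

Medicine: the out-of-state pool 8/15 = 53.3%, the in-state pool 5/14 = 35.7% → the out-of-state pool
Engineering: the out-of-state pool 3/5 = 60.0%, the in-state pool 27/47 = 57.4% → the out-of-state pool
Arts: the out-of-state pool 19/51 = 37.3%, the in-state pool 2/8 = 25.0% → the out-of-state pool
Sciences: the out-of-state pool 23/43 = 53.5%, the in-state pool 5/10 = 50.0% → the out-of-state pool
Overall: the out-of-state pool 53/114 = 46.5%, the in-state pool 39/79 = 49.4% → the in-state pool
The out-of-state pool wins each department group but the in-state pool wins overall — the comparison reverses. The out-of-state pool's applicants skew toward Arts, which has a lower base rate.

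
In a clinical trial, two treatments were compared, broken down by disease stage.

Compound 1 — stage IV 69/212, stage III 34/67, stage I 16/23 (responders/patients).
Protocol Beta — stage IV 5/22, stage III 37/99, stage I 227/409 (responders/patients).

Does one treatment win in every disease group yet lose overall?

Yes

Stage IV: Compound 1 69/212 = 32.5%, Protocol Beta 5/22 = 22.7% → Compound 1
Stage III: Compound 1 34/67 = 50.7%, Protocol Beta 37/99 = 37.4% → Compound 1
Stage I: Compound 1 16/23 = 69.6%, Protocol Beta 227/409 = 55.5% → Compound 1
Overall: Compound 1 119/302 = 39.4%, Protocol Beta 269/530 = 50.8% → Protocol Beta
Compound 1 wins each disease group but Protocol Beta wins overall — the comparison reverses. Compound 1's patients skew toward stage IV, which has a lower base rate.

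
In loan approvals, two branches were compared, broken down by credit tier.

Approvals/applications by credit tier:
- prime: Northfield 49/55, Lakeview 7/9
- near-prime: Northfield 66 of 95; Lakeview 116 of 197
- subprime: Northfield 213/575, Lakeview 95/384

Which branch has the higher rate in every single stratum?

Northfield

Prime: Northfield 49/55 = 89.1%, Lakeview 7/9 = 77.8% → Northfield
Near-prime: Northfield 66/95 = 69.5%, Lakeview 116/197 = 58.9% → Northfield
Subprime: Northfield 213/575 = 37.0%, Lakeview 95/384 = 24.7% → Northfield
Northfield has the higher rate in all 3 groups.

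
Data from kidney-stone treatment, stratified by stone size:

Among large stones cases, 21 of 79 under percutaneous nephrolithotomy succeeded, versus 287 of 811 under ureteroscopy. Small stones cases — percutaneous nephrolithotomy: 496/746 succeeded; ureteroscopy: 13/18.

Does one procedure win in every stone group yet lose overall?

Large stones: percutaneous nephrolithotomy 21/79 = 26.6%, ureteroscopy 287/811 = 35.4% → ureteroscopy
Small stones: percutaneous nephrolithotomy 496/746 = 66.5%, ureteroscopy 13/18 = 72.2% → ureteroscopy
Overall: percutaneous nephrolithotomy 517/825 = 62.7%, ureteroscopy 300/829 = 36.2% → percutaneous nephrolithotomy
Ureteroscopy wins each stone group but percutaneous nephrolithotomy wins overall — the comparison reverses. Ureteroscopy's cases skew toward large stones, which has a lower base rate.

Yes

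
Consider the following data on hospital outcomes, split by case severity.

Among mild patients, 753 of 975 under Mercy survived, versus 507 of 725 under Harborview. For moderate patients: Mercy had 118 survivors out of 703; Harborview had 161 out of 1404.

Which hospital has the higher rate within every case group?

Mercy

Mild: Mercy 753/975 = 77.2%, Harborview 507/725 = 69.9% → Mercy
Moderate: Mercy 118/703 = 16.8%, Harborview 161/1404 = 11.5% → Mercy
Mercy has the higher rate in both groups.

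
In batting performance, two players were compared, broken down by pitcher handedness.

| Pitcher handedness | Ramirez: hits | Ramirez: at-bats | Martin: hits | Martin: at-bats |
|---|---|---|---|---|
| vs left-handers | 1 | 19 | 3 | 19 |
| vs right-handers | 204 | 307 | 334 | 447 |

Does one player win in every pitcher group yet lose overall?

No

Vs left-handers: Ramirez 1/19 = 5.3%, Martin 3/19 = 15.8% → Martin
Vs right-handers: Ramirez 204/307 = 66.4%, Martin 334/447 = 74.7% → Martin
Overall: Ramirez 205/326 = 62.9%, Martin 337/466 = 72.3% → Martin
Martin wins overall and in every pitcher group — no reversal.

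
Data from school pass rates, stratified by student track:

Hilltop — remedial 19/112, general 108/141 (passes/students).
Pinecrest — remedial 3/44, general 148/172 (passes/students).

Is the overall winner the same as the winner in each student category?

Remedial: Hilltop 19/112 = 17.0%, Pinecrest 3/44 = 6.8% → Hilltop
General: Hilltop 108/141 = 76.6%, Pinecrest 148/172 = 86.0% → Pinecrest
Overall: Hilltop 127/253 = 50.2%, Pinecrest 151/216 = 69.9% → Pinecrest
Neither sweeps: Hilltop wins 1 of 2 groups, Pinecrest wins 1. Pinecrest wins overall but not every group — no Simpson reversal.

No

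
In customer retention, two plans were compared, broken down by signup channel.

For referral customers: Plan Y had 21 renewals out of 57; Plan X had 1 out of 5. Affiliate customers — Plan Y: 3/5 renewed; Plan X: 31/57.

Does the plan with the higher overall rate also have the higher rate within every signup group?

Referral: Plan Y 21/57 = 36.8%, Plan X 1/5 = 20.0% → Plan Y
Affiliate: Plan Y 3/5 = 60.0%, Plan X 31/57 = 54.4% → Plan Y
Overall: Plan Y 24/62 = 38.7%, Plan X 32/62 = 51.6% → Plan X
Plan Y wins each signup group but Plan X wins overall — the comparison reverses. Plan Y's customers skew toward referral, which has a lower base rate.

No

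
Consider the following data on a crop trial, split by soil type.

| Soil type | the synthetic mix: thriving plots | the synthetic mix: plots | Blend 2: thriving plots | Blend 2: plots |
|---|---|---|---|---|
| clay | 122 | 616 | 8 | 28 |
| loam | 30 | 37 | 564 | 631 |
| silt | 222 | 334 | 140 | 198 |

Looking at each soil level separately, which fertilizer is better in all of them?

Clay: the synthetic mix 122/616 = 19.8%, Blend 2 8/28 = 28.6% → Blend 2
Loam: the synthetic mix 30/37 = 81.1%, Blend 2 564/631 = 89.4% → Blend 2
Silt: the synthetic mix 222/334 = 66.5%, Blend 2 140/198 = 70.7% → Blend 2
Blend 2 has the higher rate in all 3 groups.

Blend 2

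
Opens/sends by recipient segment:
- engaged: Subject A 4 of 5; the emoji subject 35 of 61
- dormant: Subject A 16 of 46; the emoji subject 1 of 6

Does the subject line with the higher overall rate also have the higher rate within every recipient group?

No

Engaged: Subject A 4/5 = 80.0%, the emoji subject 35/61 = 57.4% → Subject A
Dormant: Subject A 16/46 = 34.8%, the emoji subject 1/6 = 16.7% → Subject A
Overall: Subject A 20/51 = 39.2%, the emoji subject 36/67 = 53.7% → the emoji subject
Subject A wins each recipient group but the emoji subject wins overall — the comparison reverses. Subject A's sends skew toward dormant, which has a lower base rate.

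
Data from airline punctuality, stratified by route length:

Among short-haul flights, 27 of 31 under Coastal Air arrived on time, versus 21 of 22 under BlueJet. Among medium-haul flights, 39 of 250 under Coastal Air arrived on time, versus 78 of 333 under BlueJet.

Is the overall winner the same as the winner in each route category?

Yes

Short-haul: Coastal Air 27/31 = 87.1%, BlueJet 21/22 = 95.5% → BlueJet
Medium-haul: Coastal Air 39/250 = 15.6%, BlueJet 78/333 = 23.4% → BlueJet
Overall: Coastal Air 66/281 = 23.5%, BlueJet 99/355 = 27.9% → BlueJet
BlueJet wins overall and in every route group — no reversal.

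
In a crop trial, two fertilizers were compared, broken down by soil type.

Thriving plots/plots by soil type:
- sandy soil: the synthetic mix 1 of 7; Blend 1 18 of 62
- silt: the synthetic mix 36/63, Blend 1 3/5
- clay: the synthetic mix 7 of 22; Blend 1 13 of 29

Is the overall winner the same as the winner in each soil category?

Sandy soil: the synthetic mix 1/7 = 14.3%, Blend 1 18/62 = 29.0% → Blend 1
Silt: the synthetic mix 36/63 = 57.1%, Blend 1 3/5 = 60.0% → Blend 1
Clay: the synthetic mix 7/22 = 31.8%, Blend 1 13/29 = 44.8% → Blend 1
Overall: the synthetic mix 44/92 = 47.8%, Blend 1 34/96 = 35.4% → the synthetic mix
Blend 1 wins each soil group but the synthetic mix wins overall — the comparison reverses. Blend 1's plots skew toward sandy soil, which has a lower base rate.

No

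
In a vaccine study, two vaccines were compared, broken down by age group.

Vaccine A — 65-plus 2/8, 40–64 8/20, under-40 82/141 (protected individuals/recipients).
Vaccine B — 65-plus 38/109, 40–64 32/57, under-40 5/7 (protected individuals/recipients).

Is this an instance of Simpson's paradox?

Yes

65-plus: Vaccine A 2/8 = 25.0%, Vaccine B 38/109 = 34.9% → Vaccine B
40–64: Vaccine A 8/20 = 40.0%, Vaccine B 32/57 = 56.1% → Vaccine B
Under-40: Vaccine A 82/141 = 58.2%, Vaccine B 5/7 = 71.4% → Vaccine B
Overall: Vaccine A 92/169 = 54.4%, Vaccine B 75/173 = 43.4% → Vaccine A
Vaccine B wins each age group but Vaccine A wins overall — the comparison reverses. Vaccine B's recipients skew toward 65-plus, which has a lower base rate.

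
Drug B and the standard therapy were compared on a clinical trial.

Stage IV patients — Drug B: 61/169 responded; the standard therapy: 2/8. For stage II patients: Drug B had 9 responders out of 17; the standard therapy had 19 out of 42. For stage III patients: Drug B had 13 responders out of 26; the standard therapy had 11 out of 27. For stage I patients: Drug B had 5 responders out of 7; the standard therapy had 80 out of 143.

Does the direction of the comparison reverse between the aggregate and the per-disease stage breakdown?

Stage IV: Drug B 61/169 = 36.1%, the standard therapy 2/8 = 25.0% → Drug B
Stage II: Drug B 9/17 = 52.9%, the standard therapy 19/42 = 45.2% → Drug B
Stage III: Drug B 13/26 = 50.0%, the standard therapy 11/27 = 40.7% → Drug B
Stage I: Drug B 5/7 = 71.4%, the standard therapy 80/143 = 55.9% → Drug B
Overall: Drug B 88/219 = 40.2%, the standard therapy 112/220 = 50.9% → the standard therapy
Drug B wins each disease group but the standard therapy wins overall — the comparison reverses. Drug B's patients skew toward stage IV, which has a lower base rate.

Yes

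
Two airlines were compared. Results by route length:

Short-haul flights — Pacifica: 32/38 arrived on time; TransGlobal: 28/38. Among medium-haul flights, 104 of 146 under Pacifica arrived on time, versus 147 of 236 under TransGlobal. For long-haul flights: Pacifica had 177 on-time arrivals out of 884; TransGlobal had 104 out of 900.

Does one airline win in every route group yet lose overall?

Short-haul: Pacifica 32/38 = 84.2%, TransGlobal 28/38 = 73.7% → Pacifica
Medium-haul: Pacifica 104/146 = 71.2%, TransGlobal 147/236 = 62.3% → Pacifica
Long-haul: Pacifica 177/884 = 20.0%, TransGlobal 104/900 = 11.6% → Pacifica
Overall: Pacifica 313/1068 = 29.3%, TransGlobal 279/1174 = 23.8% → Pacifica
Pacifica wins overall and in every route group — no reversal.

No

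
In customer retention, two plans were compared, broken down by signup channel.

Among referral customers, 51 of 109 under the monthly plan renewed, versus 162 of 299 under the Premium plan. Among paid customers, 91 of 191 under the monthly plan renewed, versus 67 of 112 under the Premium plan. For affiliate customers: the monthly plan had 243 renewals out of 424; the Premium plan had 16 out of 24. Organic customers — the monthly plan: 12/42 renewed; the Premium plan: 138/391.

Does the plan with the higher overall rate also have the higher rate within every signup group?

No

Referral: the monthly plan 51/109 = 46.8%, the Premium plan 162/299 = 54.2% → the Premium plan
Paid: the monthly plan 91/191 = 47.6%, the Premium plan 67/112 = 59.8% → the Premium plan
Affiliate: the monthly plan 243/424 = 57.3%, the Premium plan 16/24 = 66.7% → the Premium plan
Organic: the monthly plan 12/42 = 28.6%, the Premium plan 138/391 = 35.3% → the Premium plan
Overall: the monthly plan 397/766 = 51.8%, the Premium plan 383/826 = 46.4% → the monthly plan
The Premium plan wins each signup group but the monthly plan wins overall — the comparison reverses. The Premium plan's customers skew toward organic, which has a lower base rate.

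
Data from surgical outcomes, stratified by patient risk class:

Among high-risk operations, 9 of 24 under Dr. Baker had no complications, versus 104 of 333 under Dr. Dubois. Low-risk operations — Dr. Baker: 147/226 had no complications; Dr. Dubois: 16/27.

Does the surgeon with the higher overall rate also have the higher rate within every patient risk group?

High-risk: Dr. Baker 9/24 = 37.5%, Dr. Dubois 104/333 = 31.2% → Dr. Baker
Low-risk: Dr. Baker 147/226 = 65.0%, Dr. Dubois 16/27 = 59.3% → Dr. Baker
Overall: Dr. Baker 156/250 = 62.4%, Dr. Dubois 120/360 = 33.3% → Dr. Baker
Dr. Baker wins overall and in every patient risk group — no reversal.

Yes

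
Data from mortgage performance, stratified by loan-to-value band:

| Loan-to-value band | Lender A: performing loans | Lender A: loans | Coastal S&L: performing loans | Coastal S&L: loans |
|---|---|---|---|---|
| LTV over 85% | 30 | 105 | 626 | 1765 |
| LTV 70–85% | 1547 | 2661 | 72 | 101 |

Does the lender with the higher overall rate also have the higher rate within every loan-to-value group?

LTV over 85%: Lender A 30/105 = 28.6%, Coastal S&L 626/1765 = 35.5% → Coastal S&L
LTV 70–85%: Lender A 1547/2661 = 58.1%, Coastal S&L 72/101 = 71.3% → Coastal S&L
Overall: Lender A 1577/2766 = 57.0%, Coastal S&L 698/1866 = 37.4% → Lender A
Coastal S&L wins each loan-to-value group but Lender A wins overall — the comparison reverses. Coastal S&L's loans skew toward LTV over 85%, which has a lower base rate.

No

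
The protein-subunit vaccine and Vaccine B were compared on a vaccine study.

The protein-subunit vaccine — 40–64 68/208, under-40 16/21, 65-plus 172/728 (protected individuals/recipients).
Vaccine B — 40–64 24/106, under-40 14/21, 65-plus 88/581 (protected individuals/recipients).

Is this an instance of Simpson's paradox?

No

40–64: the protein-subunit vaccine 68/208 = 32.7%, Vaccine B 24/106 = 22.6% → the protein-subunit vaccine
Under-40: the protein-subunit vaccine 16/21 = 76.2%, Vaccine B 14/21 = 66.7% → the protein-subunit vaccine
65-plus: the protein-subunit vaccine 172/728 = 23.6%, Vaccine B 88/581 = 15.1% → the protein-subunit vaccine
Overall: the protein-subunit vaccine 256/957 = 26.8%, Vaccine B 126/708 = 17.8% → the protein-subunit vaccine
The protein-subunit vaccine wins overall and in every age group — no reversal.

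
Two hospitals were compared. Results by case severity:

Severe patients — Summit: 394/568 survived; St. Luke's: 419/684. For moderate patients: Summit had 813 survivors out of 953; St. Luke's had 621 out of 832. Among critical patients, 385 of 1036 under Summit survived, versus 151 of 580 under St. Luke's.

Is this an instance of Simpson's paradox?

Severe: Summit 394/568 = 69.4%, St. Luke's 419/684 = 61.3% → Summit
Moderate: Summit 813/953 = 85.3%, St. Luke's 621/832 = 74.6% → Summit
Critical: Summit 385/1036 = 37.2%, St. Luke's 151/580 = 26.0% → Summit
Overall: Summit 1592/2557 = 62.3%, St. Luke's 1191/2096 = 56.8% → Summit
Summit wins overall and in every case group — no reversal.

No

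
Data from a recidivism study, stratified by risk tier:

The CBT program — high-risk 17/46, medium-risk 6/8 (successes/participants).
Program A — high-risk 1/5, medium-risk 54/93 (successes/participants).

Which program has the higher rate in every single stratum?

the CBT program

High-risk: the CBT program 17/46 = 37.0%, Program A 1/5 = 20.0% → the CBT program
Medium-risk: the CBT program 6/8 = 75.0%, Program A 54/93 = 58.1% → the CBT program
The CBT program has the higher rate in both groups.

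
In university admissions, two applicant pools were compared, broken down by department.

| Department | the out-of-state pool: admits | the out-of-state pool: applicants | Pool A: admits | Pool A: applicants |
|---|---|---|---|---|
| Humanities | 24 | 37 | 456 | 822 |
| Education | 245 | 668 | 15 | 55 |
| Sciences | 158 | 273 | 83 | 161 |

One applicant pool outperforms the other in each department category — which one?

Humanities: the out-of-state pool 24/37 = 64.9%, Pool A 456/822 = 55.5% → the out-of-state pool
Education: the out-of-state pool 245/668 = 36.7%, Pool A 15/55 = 27.3% → the out-of-state pool
Sciences: the out-of-state pool 158/273 = 57.9%, Pool A 83/161 = 51.6% → the out-of-state pool
The out-of-state pool has the higher rate in all 3 groups.

the out-of-state pool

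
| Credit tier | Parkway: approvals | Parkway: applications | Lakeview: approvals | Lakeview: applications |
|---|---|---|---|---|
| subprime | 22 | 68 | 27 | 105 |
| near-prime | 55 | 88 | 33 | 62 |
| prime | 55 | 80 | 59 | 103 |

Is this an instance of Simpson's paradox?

No

Subprime: Parkway 22/68 = 32.4%, Lakeview 27/105 = 25.7% → Parkway
Near-prime: Parkway 55/88 = 62.5%, Lakeview 33/62 = 53.2% → Parkway
Prime: Parkway 55/80 = 68.8%, Lakeview 59/103 = 57.3% → Parkway
Overall: Parkway 132/236 = 55.9%, Lakeview 119/270 = 44.1% → Parkway
Parkway wins overall and in every credit group — no reversal.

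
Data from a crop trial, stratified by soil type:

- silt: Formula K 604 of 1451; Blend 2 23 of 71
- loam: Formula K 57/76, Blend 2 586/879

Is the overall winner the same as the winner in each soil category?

Silt: Formula K 604/1451 = 41.6%, Blend 2 23/71 = 32.4% → Formula K
Loam: Formula K 57/76 = 75.0%, Blend 2 586/879 = 66.7% → Formula K
Overall: Formula K 661/1527 = 43.3%, Blend 2 609/950 = 64.1% → Blend 2
Formula K wins each soil group but Blend 2 wins overall — the comparison reverses. Formula K's plots skew toward silt, which has a lower base rate.

No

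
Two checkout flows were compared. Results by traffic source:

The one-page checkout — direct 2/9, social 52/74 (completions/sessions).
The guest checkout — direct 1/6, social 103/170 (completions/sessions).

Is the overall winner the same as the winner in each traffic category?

Yes

Direct: the one-page checkout 2/9 = 22.2%, the guest checkout 1/6 = 16.7% → the one-page checkout
Social: the one-page checkout 52/74 = 70.3%, the guest checkout 103/170 = 60.6% → the one-page checkout
Overall: the one-page checkout 54/83 = 65.1%, the guest checkout 104/176 = 59.1% → the one-page checkout
The one-page checkout wins overall and in every traffic group — no reversal.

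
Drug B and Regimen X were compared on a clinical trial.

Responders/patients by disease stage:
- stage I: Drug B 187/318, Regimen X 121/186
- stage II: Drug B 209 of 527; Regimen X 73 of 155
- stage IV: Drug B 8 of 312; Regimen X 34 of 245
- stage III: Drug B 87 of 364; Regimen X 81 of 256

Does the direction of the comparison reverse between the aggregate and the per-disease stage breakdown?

Stage I: Drug B 187/318 = 58.8%, Regimen X 121/186 = 65.1% → Regimen X
Stage II: Drug B 209/527 = 39.7%, Regimen X 73/155 = 47.1% → Regimen X
Stage IV: Drug B 8/312 = 2.6%, Regimen X 34/245 = 13.9% → Regimen X
Stage III: Drug B 87/364 = 23.9%, Regimen X 81/256 = 31.6% → Regimen X
Overall: Drug B 491/1521 = 32.3%, Regimen X 309/842 = 36.7% → Regimen X
Regimen X wins overall and in every disease group — no reversal.

No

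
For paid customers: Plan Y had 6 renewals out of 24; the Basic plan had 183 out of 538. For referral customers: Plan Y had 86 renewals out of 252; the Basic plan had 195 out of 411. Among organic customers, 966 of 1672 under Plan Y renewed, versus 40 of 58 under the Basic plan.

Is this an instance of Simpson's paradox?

Yes

Paid: Plan Y 6/24 = 25.0%, the Basic plan 183/538 = 34.0% → the Basic plan
Referral: Plan Y 86/252 = 34.1%, the Basic plan 195/411 = 47.4% → the Basic plan
Organic: Plan Y 966/1672 = 57.8%, the Basic plan 40/58 = 69.0% → the Basic plan
Overall: Plan Y 1058/1948 = 54.3%, the Basic plan 418/1007 = 41.5% → Plan Y
The Basic plan wins each signup group but Plan Y wins overall — the comparison reverses. The Basic plan's customers skew toward paid, which has a lower base rate.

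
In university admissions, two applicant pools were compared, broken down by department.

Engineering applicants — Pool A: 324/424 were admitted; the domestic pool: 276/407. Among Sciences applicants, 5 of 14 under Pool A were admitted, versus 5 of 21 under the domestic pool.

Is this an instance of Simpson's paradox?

Engineering: Pool A 324/424 = 76.4%, the domestic pool 276/407 = 67.8% → Pool A
Sciences: Pool A 5/14 = 35.7%, the domestic pool 5/21 = 23.8% → Pool A
Overall: Pool A 329/438 = 75.1%, the domestic pool 281/428 = 65.7% → Pool A
Pool A wins overall and in every department group — no reversal.

No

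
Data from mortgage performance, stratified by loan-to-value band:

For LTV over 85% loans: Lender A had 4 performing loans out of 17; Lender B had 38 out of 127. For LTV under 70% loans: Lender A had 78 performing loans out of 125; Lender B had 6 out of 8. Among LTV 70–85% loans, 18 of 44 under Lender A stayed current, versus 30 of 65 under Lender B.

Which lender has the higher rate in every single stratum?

LTV over 85%: Lender A 4/17 = 23.5%, Lender B 38/127 = 29.9% → Lender B
LTV under 70%: Lender A 78/125 = 62.4%, Lender B 6/8 = 75.0% → Lender B
LTV 70–85%: Lender A 18/44 = 40.9%, Lender B 30/65 = 46.2% → Lender B
Lender B has the higher rate in all 3 groups.

Lender B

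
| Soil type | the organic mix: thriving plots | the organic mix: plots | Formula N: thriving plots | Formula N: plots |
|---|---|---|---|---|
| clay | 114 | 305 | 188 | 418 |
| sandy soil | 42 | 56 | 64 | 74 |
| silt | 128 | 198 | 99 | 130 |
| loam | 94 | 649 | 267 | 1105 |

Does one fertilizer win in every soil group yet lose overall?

Clay: the organic mix 114/305 = 37.4%, Formula N 188/418 = 45.0% → Formula N
Sandy soil: the organic mix 42/56 = 75.0%, Formula N 64/74 = 86.5% → Formula N
Silt: the organic mix 128/198 = 64.6%, Formula N 99/130 = 76.2% → Formula N
Loam: the organic mix 94/649 = 14.5%, Formula N 267/1105 = 24.2% → Formula N
Overall: the organic mix 378/1208 = 31.3%, Formula N 618/1727 = 35.8% → Formula N
Formula N wins overall and in every soil group — no reversal.

No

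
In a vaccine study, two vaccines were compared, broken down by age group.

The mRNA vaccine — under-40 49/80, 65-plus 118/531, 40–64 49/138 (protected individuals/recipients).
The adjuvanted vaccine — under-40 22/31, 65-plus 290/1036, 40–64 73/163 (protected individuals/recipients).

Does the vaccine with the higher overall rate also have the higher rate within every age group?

Under-40: the mRNA vaccine 49/80 = 61.2%, the adjuvanted vaccine 22/31 = 71.0% → the adjuvanted vaccine
65-plus: the mRNA vaccine 118/531 = 22.2%, the adjuvanted vaccine 290/1036 = 28.0% → the adjuvanted vaccine
40–64: the mRNA vaccine 49/138 = 35.5%, the adjuvanted vaccine 73/163 = 44.8% → the adjuvanted vaccine
Overall: the mRNA vaccine 216/749 = 28.8%, the adjuvanted vaccine 385/1230 = 31.3% → the adjuvanted vaccine
The adjuvanted vaccine wins overall and in every age group — no reversal.

Yes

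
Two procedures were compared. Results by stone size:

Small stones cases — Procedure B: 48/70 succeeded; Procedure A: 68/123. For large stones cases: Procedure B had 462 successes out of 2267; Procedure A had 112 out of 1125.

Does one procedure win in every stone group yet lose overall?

Small stones: Procedure B 48/70 = 68.6%, Procedure A 68/123 = 55.3% → Procedure B
Large stones: Procedure B 462/2267 = 20.4%, Procedure A 112/1125 = 10.0% → Procedure B
Overall: Procedure B 510/2337 = 21.8%, Procedure A 180/1248 = 14.4% → Procedure B
Procedure B wins overall and in every stone group — no reversal.

No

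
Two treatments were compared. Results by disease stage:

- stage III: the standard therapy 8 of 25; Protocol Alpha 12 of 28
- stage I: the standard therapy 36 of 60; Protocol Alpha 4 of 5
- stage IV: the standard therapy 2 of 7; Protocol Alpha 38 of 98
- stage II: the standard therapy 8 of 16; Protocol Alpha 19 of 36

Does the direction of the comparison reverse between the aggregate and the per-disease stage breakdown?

Yes

Stage III: the standard therapy 8/25 = 32.0%, Protocol Alpha 12/28 = 42.9% → Protocol Alpha
Stage I: the standard therapy 36/60 = 60.0%, Protocol Alpha 4/5 = 80.0% → Protocol Alpha
Stage IV: the standard therapy 2/7 = 28.6%, Protocol Alpha 38/98 = 38.8% → Protocol Alpha
Stage II: the standard therapy 8/16 = 50.0%, Protocol Alpha 19/36 = 52.8% → Protocol Alpha
Overall: the standard therapy 54/108 = 50.0%, Protocol Alpha 73/167 = 43.7% → the standard therapy
Protocol Alpha wins each disease group but the standard therapy wins overall — the comparison reverses. Protocol Alpha's patients skew toward stage IV, which has a lower base rate.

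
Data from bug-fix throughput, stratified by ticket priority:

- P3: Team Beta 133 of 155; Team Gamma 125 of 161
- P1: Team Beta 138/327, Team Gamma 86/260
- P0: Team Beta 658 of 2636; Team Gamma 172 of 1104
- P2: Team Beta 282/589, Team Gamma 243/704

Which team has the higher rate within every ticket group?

Team Beta

P3: Team Beta 133/155 = 85.8%, Team Gamma 125/161 = 77.6% → Team Beta
P1: Team Beta 138/327 = 42.2%, Team Gamma 86/260 = 33.1% → Team Beta
P0: Team Beta 658/2636 = 25.0%, Team Gamma 172/1104 = 15.6% → Team Beta
P2: Team Beta 282/589 = 47.9%, Team Gamma 243/704 = 34.5% → Team Beta
Team Beta has the higher rate in all 4 groups.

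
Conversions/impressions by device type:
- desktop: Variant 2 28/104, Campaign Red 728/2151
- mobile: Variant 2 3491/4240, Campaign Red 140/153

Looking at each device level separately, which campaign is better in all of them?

Campaign Red

Desktop: Variant 2 28/104 = 26.9%, Campaign Red 728/2151 = 33.8% → Campaign Red
Mobile: Variant 2 3491/4240 = 82.3%, Campaign Red 140/153 = 91.5% → Campaign Red
Campaign Red has the higher rate in both groups.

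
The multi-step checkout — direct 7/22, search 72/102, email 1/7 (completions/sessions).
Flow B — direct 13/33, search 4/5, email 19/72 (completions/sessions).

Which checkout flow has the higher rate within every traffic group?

Flow B

Direct: the multi-step checkout 7/22 = 31.8%, Flow B 13/33 = 39.4% → Flow B
Search: the multi-step checkout 72/102 = 70.6%, Flow B 4/5 = 80.0% → Flow B
Email: the multi-step checkout 1/7 = 14.3%, Flow B 19/72 = 26.4% → Flow B
Flow B has the higher rate in all 3 groups.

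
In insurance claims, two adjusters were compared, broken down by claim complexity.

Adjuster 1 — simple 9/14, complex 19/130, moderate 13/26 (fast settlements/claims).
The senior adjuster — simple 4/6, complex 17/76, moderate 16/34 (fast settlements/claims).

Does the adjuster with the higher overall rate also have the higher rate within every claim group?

No

Simple: Adjuster 1 9/14 = 64.3%, the senior adjuster 4/6 = 66.7% → the senior adjuster
Complex: Adjuster 1 19/130 = 14.6%, the senior adjuster 17/76 = 22.4% → the senior adjuster
Moderate: Adjuster 1 13/26 = 50.0%, the senior adjuster 16/34 = 47.1% → Adjuster 1
Overall: Adjuster 1 41/170 = 24.1%, the senior adjuster 37/116 = 31.9% → the senior adjuster
Neither sweeps: Adjuster 1 wins 1 of 3 groups, the senior adjuster wins 2. The senior adjuster wins overall but not every group — no Simpson reversal.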